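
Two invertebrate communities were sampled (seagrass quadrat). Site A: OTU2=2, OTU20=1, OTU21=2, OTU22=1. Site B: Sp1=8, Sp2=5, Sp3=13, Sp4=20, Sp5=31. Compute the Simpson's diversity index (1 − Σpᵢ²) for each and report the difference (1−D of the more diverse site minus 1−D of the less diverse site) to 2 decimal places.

0.00

Site A: N=6, proportions 0.3333, 0.1667, 0.3333, 0.1667, giving 1−D = 0.7222 (working shown to 4 dp, full precision carried).
Site B: N=77, proportions 0.1039, 0.0649, 0.1688, 0.2597, 0.4026, giving 1−D = 0.7269.
Difference = |0.7222 − 0.7269| = 0.0047, i.e. 0.00 to 2 decimal places.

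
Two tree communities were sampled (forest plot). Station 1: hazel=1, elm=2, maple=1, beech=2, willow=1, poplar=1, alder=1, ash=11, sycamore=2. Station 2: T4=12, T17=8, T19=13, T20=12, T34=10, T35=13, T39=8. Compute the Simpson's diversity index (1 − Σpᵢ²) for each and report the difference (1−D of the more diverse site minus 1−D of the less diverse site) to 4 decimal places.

0.1373

Station 1: N=22, proportions 0.045455, 0.090909, 0.045455, 0.090909, 0.045455, 0.045455, 0.045455, 0.5, 0.090909, giving 1−D = 0.714876 (working shown to 6 dp, full precision carried).
Station 2: N=76, proportions 0.157895, 0.105263, 0.171053, 0.157895, 0.131579, 0.171053, 0.105263, giving 1−D = 0.852147.
Difference = |0.714876 − 0.852147| = 0.137271, i.e. 0.1373 to 4 decimal places.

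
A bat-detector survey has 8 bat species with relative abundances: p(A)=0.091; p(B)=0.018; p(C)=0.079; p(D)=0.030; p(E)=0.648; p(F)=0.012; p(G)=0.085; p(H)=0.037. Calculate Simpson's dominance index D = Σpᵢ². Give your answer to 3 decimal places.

D = 0.091² + 0.018² + 0.079² + 0.03² + 0.648² + 0.012² + 0.085² + 0.037² = 0.00828 + 0.00032 + 0.00624 + 0.00090 + 0.41990 + 0.00014 + 0.00723 + 0.00137 = 0.44439 (working shown to 5 dp, full precision carried).
To 3 decimal places, D = 0.444.

0.444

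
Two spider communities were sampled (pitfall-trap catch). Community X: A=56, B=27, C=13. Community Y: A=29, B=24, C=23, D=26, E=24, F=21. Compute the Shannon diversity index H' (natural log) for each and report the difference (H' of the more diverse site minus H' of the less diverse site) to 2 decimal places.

Community X: N=96, proportions 0.5833, 0.2812, 0.1354, giving H' = 0.9419 (working shown to 4 dp, full precision carried).
Community Y: N=147, proportions 0.1973, 0.1633, 0.1565, 0.1769, 0.1633, 0.1429, giving H' = 1.7866.
Difference = |0.9419 − 1.7866| = 0.8447, i.e. 0.84 to 2 decimal places.

0.84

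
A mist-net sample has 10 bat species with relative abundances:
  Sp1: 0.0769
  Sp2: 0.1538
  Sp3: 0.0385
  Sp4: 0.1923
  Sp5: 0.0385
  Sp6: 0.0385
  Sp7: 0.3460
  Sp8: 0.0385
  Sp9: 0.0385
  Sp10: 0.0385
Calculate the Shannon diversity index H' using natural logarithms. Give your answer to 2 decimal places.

1.92

Each pᵢ ln pᵢ term (working shown to 4 dp, full precision carried): 0.0769×(-2.5652)=-0.1973, 0.1538×(-1.8721)=-0.2879, 0.0385×(-3.2571)=-0.1254, 0.1923×(-1.6487)=-0.3170, 0.0385×(-3.2571)=-0.1254, 0.0385×(-3.2571)=-0.1254, 0.346×(-1.0613)=-0.3672, 0.0385×(-3.2571)=-0.1254, 0.0385×(-3.2571)=-0.1254, 0.0385×(-3.2571)=-0.1254.
Sum = -1.9218, so H' = 1.92.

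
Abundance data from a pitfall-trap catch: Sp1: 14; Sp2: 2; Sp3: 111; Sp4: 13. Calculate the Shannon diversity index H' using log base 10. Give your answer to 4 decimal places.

Total N = 14+2+111+13 = 140, so the proportions are 0.1, 0.014286, 0.792857, 0.092857 (working shown to 6 dp, full precision carried).
Each pᵢ log₁₀ pᵢ term: 0.1×(-1.000000)=-0.100000, 0.014286×(-1.845098)=-0.026359, 0.792857×(-0.100805)=-0.079924, 0.092857×(-1.032185)=-0.095846.
Sum = -0.302128, so H' = 0.3021.

0.3021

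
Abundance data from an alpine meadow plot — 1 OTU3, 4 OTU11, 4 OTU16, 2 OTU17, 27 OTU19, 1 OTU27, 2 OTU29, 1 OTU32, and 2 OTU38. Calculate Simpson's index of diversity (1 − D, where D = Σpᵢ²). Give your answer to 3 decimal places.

Total N = 1+4+4+2+27+1+2+1+2 = 44, so the proportions are 0.02273, 0.09091, 0.09091, 0.04545, 0.61364, 0.02273, 0.04545, 0.02273, 0.04545 (working shown to 5 dp, full precision carried).
D = 0.02273² + 0.09091² + 0.09091² + 0.04545² + 0.61364² + 0.02273² + 0.04545² + 0.02273² + 0.04545² = 0.00052 + 0.00826 + 0.00826 + 0.00207 + 0.37655 + 0.00052 + 0.00207 + 0.00052 + 0.00207 = 0.40083.
So 1 − D = 0.59917, i.e. 0.599 to 3 decimal places.

0.599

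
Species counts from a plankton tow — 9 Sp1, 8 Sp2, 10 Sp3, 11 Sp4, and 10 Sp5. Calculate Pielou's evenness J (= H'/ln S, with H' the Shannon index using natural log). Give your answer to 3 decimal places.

Total N = 9+8+10+11+10 = 48, so the proportions are 0.1875, 0.16667, 0.20833, 0.22917, 0.20833 (working shown to 5 dp, full precision carried).
H' = −Σ pᵢ ln pᵢ = −((-0.31387) + (-0.29863) + (-0.32679) + (-0.33763) + (-0.32679)) = 1.60372.
With S = 5 species, ln S = 1.60944, so J = 1.60372/1.60944 = 0.99645, i.e. 0.996 to 3 decimal places.

0.996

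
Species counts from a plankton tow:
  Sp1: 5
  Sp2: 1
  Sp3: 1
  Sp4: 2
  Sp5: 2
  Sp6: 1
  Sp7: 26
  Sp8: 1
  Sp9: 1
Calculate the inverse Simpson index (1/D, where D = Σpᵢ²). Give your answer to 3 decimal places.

2.241

Total N = 5+1+1+2+2+1+26+1+1 = 40, so the proportions are 0.125, 0.025, 0.025, 0.05, 0.05, 0.025, 0.65, 0.025, 0.025 (working shown to 6 dp, full precision carried).
D = 0.125² + 0.025² + 0.025² + 0.05² + 0.05² + 0.025² + 0.65² + 0.025² + 0.025² = 0.015625 + 0.000625 + 0.000625 + 0.002500 + 0.002500 + 0.000625 + 0.422500 + 0.000625 + 0.000625 = 0.446250.
So 1/D = 2.24090, i.e. 2.241 to 3 decimal places.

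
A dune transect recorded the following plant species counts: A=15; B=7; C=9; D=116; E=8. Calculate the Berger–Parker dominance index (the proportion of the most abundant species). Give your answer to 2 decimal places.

0.75

Total N = 15+7+9+116+8 = 155, so the proportions are 0.0968, 0.0452, 0.0581, 0.7484, 0.0516 (working shown to 4 dp, full precision carried).
The largest proportion is 0.7484, i.e. d = 0.75 to 2 decimal places.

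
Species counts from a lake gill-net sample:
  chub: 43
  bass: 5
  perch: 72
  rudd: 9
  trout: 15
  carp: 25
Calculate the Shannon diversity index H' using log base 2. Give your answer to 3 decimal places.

Total N = 43+5+72+9+15+25 = 169, so the proportions are 0.25444, 0.02959, 0.42604, 0.05325, 0.08876, 0.14793 (working shown to 5 dp, full precision carried).
Each pᵢ log₂ pᵢ term: 0.25444×(-1.97461)=-0.50242, 0.02959×(-5.07895)=-0.15026, 0.42604×(-1.23095)=-0.52443, 0.05325×(-4.23095)=-0.22532, 0.08876×(-3.49399)=-0.31012, 0.14793×(-2.75702)=-0.40784.
Sum = -2.12039, so H' = 2.120.

2.120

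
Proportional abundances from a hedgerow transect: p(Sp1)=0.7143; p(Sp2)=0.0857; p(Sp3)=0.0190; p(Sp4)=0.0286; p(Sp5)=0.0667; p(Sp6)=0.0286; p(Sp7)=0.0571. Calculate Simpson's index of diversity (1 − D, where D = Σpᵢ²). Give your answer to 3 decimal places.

0.473

D = 0.7143² + 0.0857² + 0.019² + 0.0286² + 0.0667² + 0.0286² + 0.0571² = 0.51022 + 0.00734 + 0.00036 + 0.00082 + 0.00445 + 0.00082 + 0.00326 = 0.52728 (working shown to 5 dp, full precision carried).
So 1 − D = 0.47272, i.e. 0.473 to 3 decimal places.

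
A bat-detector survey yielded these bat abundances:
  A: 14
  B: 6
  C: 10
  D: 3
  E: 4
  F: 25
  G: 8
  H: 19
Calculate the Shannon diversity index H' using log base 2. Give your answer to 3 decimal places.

2.705

Total N = 14+6+10+3+4+25+8+19 = 89, so the proportions are 0.1573, 0.06742, 0.11236, 0.03371, 0.04494, 0.2809, 0.08989, 0.21348 (working shown to 5 dp, full precision carried).
Each pᵢ log₂ pᵢ term: 0.1573×(-2.66838)=-0.41974, 0.06742×(-3.89077)=-0.26230, 0.11236×(-3.15381)=-0.35436, 0.03371×(-4.89077)=-0.16486, 0.04494×(-4.47573)=-0.20116, 0.2809×(-1.83188)=-0.51457, 0.08989×(-3.47573)=-0.31243, 0.21348×(-2.22781)=-0.47560.
Sum = -2.70502, so H' = 2.705.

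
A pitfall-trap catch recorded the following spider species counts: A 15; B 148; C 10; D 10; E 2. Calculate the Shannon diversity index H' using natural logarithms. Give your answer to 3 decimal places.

0.747

Total N = 15+148+10+10+2 = 185, so the proportions are 0.08108, 0.8, 0.05405, 0.05405, 0.01081 (working shown to 5 dp, full precision carried).
Each pᵢ ln pᵢ term: 0.08108×(-2.51231)=-0.20370, 0.8×(-0.22314)=-0.17851, 0.05405×(-2.91777)=-0.15772, 0.05405×(-2.91777)=-0.15772, 0.01081×(-4.52721)=-0.04894.
Sum = -0.74659, so H' = 0.747.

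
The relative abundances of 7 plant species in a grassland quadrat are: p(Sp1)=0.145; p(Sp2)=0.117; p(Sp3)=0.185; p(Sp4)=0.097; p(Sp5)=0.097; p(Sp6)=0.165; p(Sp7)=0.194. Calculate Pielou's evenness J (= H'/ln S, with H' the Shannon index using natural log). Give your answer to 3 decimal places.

H' = −Σ pᵢ ln pᵢ = −((-0.28000) + (-0.25103) + (-0.31217) + (-0.22631) + (-0.22631) + (-0.29730) + (-0.31814)) = 1.91125 (working shown to 5 dp, full precision carried).
With S = 7 species, ln S = 1.94591, so J = 1.91125/1.94591 = 0.98219, i.e. 0.982 to 3 decimal places.

0.982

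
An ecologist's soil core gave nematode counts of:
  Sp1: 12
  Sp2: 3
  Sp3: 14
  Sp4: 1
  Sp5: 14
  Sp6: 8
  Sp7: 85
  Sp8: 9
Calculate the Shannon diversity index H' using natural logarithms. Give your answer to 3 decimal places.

Total N = 12+3+14+1+14+8+85+9 = 146, so the proportions are 0.08219, 0.02055, 0.09589, 0.00685, 0.09589, 0.05479, 0.58219, 0.06164 (working shown to 5 dp, full precision carried).
Each pᵢ ln pᵢ term: 0.08219×(-2.49870)=-0.20537, 0.02055×(-3.88499)=-0.07983, 0.09589×(-2.34455)=-0.22482, 0.00685×(-4.98361)=-0.03413, 0.09589×(-2.34455)=-0.22482, 0.05479×(-2.90417)=-0.15913, 0.58219×(-0.54096)=-0.31494, 0.06164×(-2.78638)=-0.17176.
Sum = -1.41481, so H' = 1.415.

1.415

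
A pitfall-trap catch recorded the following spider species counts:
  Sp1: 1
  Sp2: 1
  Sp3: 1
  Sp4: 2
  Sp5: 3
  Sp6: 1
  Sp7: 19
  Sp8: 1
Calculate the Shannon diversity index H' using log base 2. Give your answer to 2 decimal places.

1.84

Total N = 1+1+1+2+3+1+19+1 = 29, so the proportions are 0.0345, 0.0345, 0.0345, 0.069, 0.1034, 0.0345, 0.6552, 0.0345 (working shown to 4 dp, full precision carried).
Each pᵢ log₂ pᵢ term: 0.0345×(-4.8580)=-0.1675, 0.0345×(-4.8580)=-0.1675, 0.0345×(-4.8580)=-0.1675, 0.069×(-3.8580)=-0.2661, 0.1034×(-3.2730)=-0.3386, 0.0345×(-4.8580)=-0.1675, 0.6552×(-0.6101)=-0.3997, 0.0345×(-4.8580)=-0.1675.
Sum = -1.8419, so H' = 1.84.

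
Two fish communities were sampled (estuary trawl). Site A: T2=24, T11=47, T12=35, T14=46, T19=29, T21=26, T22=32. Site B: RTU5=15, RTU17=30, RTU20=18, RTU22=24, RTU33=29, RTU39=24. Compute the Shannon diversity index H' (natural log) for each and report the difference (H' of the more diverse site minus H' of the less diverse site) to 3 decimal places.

Site A: N=239, proportions 0.1004184, 0.1966527, 0.1464435, 0.1924686, 0.1213389, 0.1087866, 0.1338912, giving H' = 1.9155826 (working shown to 7 dp, full precision carried).
Site B: N=140, proportions 0.1071429, 0.2142857, 0.1285714, 0.1714286, 0.2071429, 0.1714286, giving H' = 1.7639172.
Difference = |1.9155826 − 1.7639172| = 0.1516654, i.e. 0.152 to 3 decimal places.

0.152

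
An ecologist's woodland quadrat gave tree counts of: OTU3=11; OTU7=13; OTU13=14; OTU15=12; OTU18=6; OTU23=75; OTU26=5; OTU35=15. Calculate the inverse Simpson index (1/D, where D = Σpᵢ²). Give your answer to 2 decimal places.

3.49

Total N = 11+13+14+12+6+75+5+15 = 151, so the proportions are 0.072848, 0.086093, 0.092715, 0.07947, 0.039735, 0.496689, 0.033113, 0.099338 (working shown to 6 dp, full precision carried).
D = 0.072848² + 0.086093² + 0.092715² + 0.07947² + 0.039735² + 0.496689² + 0.033113² + 0.099338² = 0.005307 + 0.007412 + 0.008596 + 0.006316 + 0.001579 + 0.246700 + 0.001096 + 0.009868 = 0.286873.
So 1/D = 3.4859, i.e. 3.49 to 2 decimal places.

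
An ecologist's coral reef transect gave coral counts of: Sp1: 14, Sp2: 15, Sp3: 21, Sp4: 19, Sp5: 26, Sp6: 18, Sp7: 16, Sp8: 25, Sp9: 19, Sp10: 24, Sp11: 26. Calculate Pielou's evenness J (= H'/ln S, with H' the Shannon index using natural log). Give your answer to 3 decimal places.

0.991

Total N = 14+15+21+19+26+18+16+25+19+24+26 = 223, so the proportions are 0.06278, 0.06726, 0.09417, 0.0852, 0.11659, 0.08072, 0.07175, 0.11211, 0.0852, 0.10762, 0.11659 (working shown to 5 dp, full precision carried).
H' = −Σ pᵢ ln pᵢ = −((-0.17378) + (-0.18156) + (-0.22249) + (-0.20983) + (-0.25056) + (-0.20315) + (-0.18903) + (-0.24532) + (-0.20983) + (-0.23991) + (-0.25056)) = 2.37603.
With S = 11 species, ln S = 2.39790, so J = 2.37603/2.39790 = 0.99088, i.e. 0.991 to 3 decimal places.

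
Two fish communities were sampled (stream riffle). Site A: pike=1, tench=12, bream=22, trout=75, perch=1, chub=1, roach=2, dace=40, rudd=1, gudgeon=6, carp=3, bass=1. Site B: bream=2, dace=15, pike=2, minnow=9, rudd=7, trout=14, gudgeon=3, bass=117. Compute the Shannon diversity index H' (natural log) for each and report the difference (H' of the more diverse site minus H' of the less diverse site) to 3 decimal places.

Site A: N=165, proportions 0.00606, 0.07273, 0.13333, 0.45455, 0.00606, 0.00606, 0.01212, 0.24242, 0.00606, 0.03636, 0.01818, 0.00606, giving H' = 1.56279 (working shown to 5 dp, full precision carried).
Site B: N=169, proportions 0.01183, 0.08876, 0.01183, 0.05325, 0.04142, 0.08284, 0.01775, 0.69231, giving H' = 1.14051.
Difference = |1.56279 − 1.14051| = 0.42228, i.e. 0.422 to 3 decimal places.

0.422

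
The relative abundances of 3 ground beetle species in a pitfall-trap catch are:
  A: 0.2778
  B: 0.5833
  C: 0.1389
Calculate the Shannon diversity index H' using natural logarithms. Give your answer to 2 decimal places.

Each pᵢ ln pᵢ term (working shown to 4 dp, full precision carried): 0.2778×(-1.2809)=-0.3558, 0.5833×(-0.5391)=-0.3144, 0.1389×(-1.9740)=-0.2742.
Sum = -0.9444, so H' = 0.94.

0.94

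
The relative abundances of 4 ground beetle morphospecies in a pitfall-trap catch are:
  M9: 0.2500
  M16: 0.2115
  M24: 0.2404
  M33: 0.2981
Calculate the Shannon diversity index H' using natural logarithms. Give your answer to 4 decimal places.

Each pᵢ ln pᵢ term (working shown to 6 dp, full precision carried): 0.25×(-1.386294)=-0.346574, 0.2115×(-1.553530)=-0.328572, 0.2404×(-1.425451)=-0.342678, 0.2981×(-1.210326)=-0.360798.
Sum = -1.378622, so H' = 1.3786.

1.3786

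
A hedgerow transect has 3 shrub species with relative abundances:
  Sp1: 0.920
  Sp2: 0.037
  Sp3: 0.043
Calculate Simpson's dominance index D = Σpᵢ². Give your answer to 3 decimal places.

D = 0.92² + 0.037² + 0.043² = 0.84640 + 0.00137 + 0.00185 = 0.84962 (working shown to 5 dp, full precision carried).
To 3 decimal places, D = 0.850.

0.850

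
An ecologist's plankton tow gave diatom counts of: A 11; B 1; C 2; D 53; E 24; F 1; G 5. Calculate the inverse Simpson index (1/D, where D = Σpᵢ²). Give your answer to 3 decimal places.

2.660

Total N = 11+1+2+53+24+1+5 = 97, so the proportions are 0.113402, 0.010309, 0.020619, 0.546392, 0.247423, 0.010309, 0.051546 (working shown to 6 dp, full precision carried).
D = 0.113402² + 0.010309² + 0.020619² + 0.546392² + 0.247423² + 0.010309² + 0.051546² = 0.012860 + 0.000106 + 0.000425 + 0.298544 + 0.061218 + 0.000106 + 0.002657 = 0.375917.
So 1/D = 2.66016, i.e. 2.660 to 3 decimal places.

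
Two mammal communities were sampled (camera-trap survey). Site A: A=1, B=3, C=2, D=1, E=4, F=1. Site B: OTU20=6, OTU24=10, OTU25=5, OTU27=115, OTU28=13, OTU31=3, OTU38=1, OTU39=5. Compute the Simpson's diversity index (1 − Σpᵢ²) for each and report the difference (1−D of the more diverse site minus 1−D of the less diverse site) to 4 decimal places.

0.3222

Site A: N=12, proportions 0.083333, 0.25, 0.166667, 0.083333, 0.333333, 0.083333, giving 1−D = 0.777778 (working shown to 6 dp, full precision carried).
Site B: N=158, proportions 0.037975, 0.063291, 0.031646, 0.727848, 0.082278, 0.018987, 0.006329, 0.031646, giving 1−D = 0.455616.
Difference = |0.777778 − 0.455616| = 0.322162, i.e. 0.3222 to 4 decimal places.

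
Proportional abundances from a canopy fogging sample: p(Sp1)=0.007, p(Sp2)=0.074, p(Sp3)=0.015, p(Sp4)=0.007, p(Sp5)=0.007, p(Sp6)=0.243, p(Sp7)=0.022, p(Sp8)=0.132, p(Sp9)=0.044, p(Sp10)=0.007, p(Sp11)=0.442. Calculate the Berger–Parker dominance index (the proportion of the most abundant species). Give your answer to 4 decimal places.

The largest proportion is 0.442, i.e. d = 0.4420 to 4 decimal places.

0.4420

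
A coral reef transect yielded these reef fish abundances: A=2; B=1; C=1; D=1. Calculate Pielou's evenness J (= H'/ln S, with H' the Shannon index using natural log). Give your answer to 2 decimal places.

Total N = 2+1+1+1 = 5, so the proportions are 0.4, 0.2, 0.2, 0.2 (working shown to 4 dp, full precision carried).
H' = −Σ pᵢ ln pᵢ = −((-0.3665) + (-0.3219) + (-0.3219) + (-0.3219)) = 1.3322.
With S = 4 species, ln S = 1.3863, so J = 1.3322/1.3863 = 0.9610, i.e. 0.96 to 2 decimal places.

0.96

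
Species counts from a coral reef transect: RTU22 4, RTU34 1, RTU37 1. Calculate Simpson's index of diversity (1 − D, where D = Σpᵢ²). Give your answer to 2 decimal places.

Total N = 4+1+1 = 6, so the proportions are 0.6667, 0.1667, 0.1667 (working shown to 4 dp, full precision carried).
D = 0.6667² + 0.1667² + 0.1667² = 0.4444 + 0.0278 + 0.0278 = 0.5000.
So 1 − D = 0.5000, i.e. 0.50 to 2 decimal places.

0.50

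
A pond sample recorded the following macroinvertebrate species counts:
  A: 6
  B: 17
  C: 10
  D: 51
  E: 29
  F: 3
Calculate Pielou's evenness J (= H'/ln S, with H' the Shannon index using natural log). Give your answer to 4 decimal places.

0.8083

Total N = 6+17+10+51+29+3 = 116, so the proportions are 0.051724, 0.146552, 0.086207, 0.439655, 0.25, 0.025862 (working shown to 6 dp, full precision carried).
H' = −Σ pᵢ ln pᵢ = −((-0.153198) + (-0.281435) + (-0.211294) + (-0.361293) + (-0.346574) + (-0.094525)) = 1.448318.
With S = 6 species, ln S = 1.791759, so J = 1.448318/1.791759 = 0.808322, i.e. 0.8083 to 4 decimal places.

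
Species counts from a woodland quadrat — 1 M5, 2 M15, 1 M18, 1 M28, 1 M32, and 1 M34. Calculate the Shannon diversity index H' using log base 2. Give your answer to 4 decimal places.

Total N = 1+2+1+1+1+1 = 7, so the proportions are 0.142857, 0.285714, 0.142857, 0.142857, 0.142857, 0.142857 (working shown to 6 dp, full precision carried).
Each pᵢ log₂ pᵢ term: 0.142857×(-2.807355)=-0.401051, 0.285714×(-1.807355)=-0.516387, 0.142857×(-2.807355)=-0.401051, 0.142857×(-2.807355)=-0.401051, 0.142857×(-2.807355)=-0.401051, 0.142857×(-2.807355)=-0.401051.
Sum = -2.521641, so H' = 2.5216.

2.5216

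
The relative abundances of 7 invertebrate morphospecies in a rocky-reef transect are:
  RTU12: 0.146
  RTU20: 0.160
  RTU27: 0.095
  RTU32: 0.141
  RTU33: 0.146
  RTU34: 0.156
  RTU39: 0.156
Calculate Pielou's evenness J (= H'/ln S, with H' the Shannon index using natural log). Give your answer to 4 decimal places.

0.9942

H' = −Σ pᵢ ln pᵢ = −((-0.280926) + (-0.293213) + (-0.223618) + (-0.276218) + (-0.280926) + (-0.289832) + (-0.289832)) = 1.934566 (working shown to 6 dp, full precision carried).
With S = 7 species, ln S = 1.945910, so J = 1.934566/1.945910 = 0.994170, i.e. 0.9942 to 4 decimal places.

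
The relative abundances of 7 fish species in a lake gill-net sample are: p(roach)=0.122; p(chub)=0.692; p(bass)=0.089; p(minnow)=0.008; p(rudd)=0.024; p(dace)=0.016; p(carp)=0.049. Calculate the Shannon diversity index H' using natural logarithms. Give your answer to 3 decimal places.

Each pᵢ ln pᵢ term (working shown to 5 dp, full precision carried): 0.122×(-2.10373)=-0.25666, 0.692×(-0.36817)=-0.25477, 0.089×(-2.41912)=-0.21530, 0.008×(-4.82831)=-0.03863, 0.024×(-3.72970)=-0.08951, 0.016×(-4.13517)=-0.06616, 0.049×(-3.01593)=-0.14778.
Sum = -1.06881, so H' = 1.069.

1.069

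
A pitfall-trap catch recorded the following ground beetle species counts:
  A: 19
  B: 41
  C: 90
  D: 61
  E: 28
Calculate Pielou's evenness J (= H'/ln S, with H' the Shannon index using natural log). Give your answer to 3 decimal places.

0.914

Total N = 19+41+90+61+28 = 239, so the proportions are 0.0795, 0.17155, 0.37657, 0.25523, 0.11715 (working shown to 5 dp, full precision carried).
H' = −Σ pᵢ ln pᵢ = −((-0.20129) + (-0.30242) + (-0.36778) + (-0.34854) + (-0.25121)) = 1.47124.
With S = 5 species, ln S = 1.60944, so J = 1.47124/1.60944 = 0.91413, i.e. 0.914 to 3 decimal places.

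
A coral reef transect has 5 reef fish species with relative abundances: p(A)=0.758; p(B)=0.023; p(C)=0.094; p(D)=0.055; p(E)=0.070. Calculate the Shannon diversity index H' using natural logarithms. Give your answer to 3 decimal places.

Each pᵢ ln pᵢ term (working shown to 5 dp, full precision carried): 0.758×(-0.27707)=-0.21002, 0.023×(-3.77226)=-0.08676, 0.094×(-2.36446)=-0.22226, 0.055×(-2.90042)=-0.15952, 0.07×(-2.65926)=-0.18615.
Sum = -0.86471, so H' = 0.865.

0.865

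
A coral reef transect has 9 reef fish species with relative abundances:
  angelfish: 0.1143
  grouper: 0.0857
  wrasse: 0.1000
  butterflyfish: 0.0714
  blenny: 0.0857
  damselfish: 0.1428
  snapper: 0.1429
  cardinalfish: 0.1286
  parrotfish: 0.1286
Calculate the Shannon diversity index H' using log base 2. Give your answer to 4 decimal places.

Each pᵢ log₂ pᵢ term (working shown to 6 dp, full precision carried): 0.1143×(-3.129103)=-0.357656, 0.0857×(-3.544561)=-0.303769, 0.1×(-3.321928)=-0.332193, 0.0714×(-3.807932)=-0.271886, 0.0857×(-3.544561)=-0.303769, 0.1428×(-2.807932)=-0.400973, 0.1429×(-2.806922)=-0.401109, 0.1286×(-2.959037)=-0.380532, 0.1286×(-2.959037)=-0.380532.
Sum = -3.132420, so H' = 3.1324.

3.1324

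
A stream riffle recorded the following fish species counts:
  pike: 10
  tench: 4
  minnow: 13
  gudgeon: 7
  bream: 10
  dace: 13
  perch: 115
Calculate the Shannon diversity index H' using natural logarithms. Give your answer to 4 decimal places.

1.2081

Total N = 10+4+13+7+10+13+115 = 172, so the proportions are 0.05814, 0.023256, 0.075581, 0.040698, 0.05814, 0.075581, 0.668605 (working shown to 6 dp, full precision carried).
Each pᵢ ln pᵢ term: 0.05814×(-2.844909)=-0.165402, 0.023256×(-3.761200)=-0.087470, 0.075581×(-2.582545)=-0.195192, 0.040698×(-3.201584)=-0.130297, 0.05814×(-2.844909)=-0.165402, 0.075581×(-2.582545)=-0.195192, 0.668605×(-0.402562)=-0.269155.
Sum = -1.208110, so H' = 1.2081.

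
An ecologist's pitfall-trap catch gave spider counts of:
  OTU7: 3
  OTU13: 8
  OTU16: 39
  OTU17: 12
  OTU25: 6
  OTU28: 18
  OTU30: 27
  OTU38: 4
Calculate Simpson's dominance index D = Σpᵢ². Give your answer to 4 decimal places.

0.2077

Total N = 3+8+39+12+6+18+27+4 = 117, so the proportions are 0.025641, 0.068376, 0.333333, 0.102564, 0.051282, 0.153846, 0.230769, 0.034188 (working shown to 6 dp, full precision carried).
D = 0.025641² + 0.068376² + 0.333333² + 0.102564² + 0.051282² + 0.153846² + 0.230769² + 0.034188² = 0.000657 + 0.004675 + 0.111111 + 0.010519 + 0.002630 + 0.023669 + 0.053254 + 0.001169 = 0.207685.
To 4 decimal places, D = 0.2077.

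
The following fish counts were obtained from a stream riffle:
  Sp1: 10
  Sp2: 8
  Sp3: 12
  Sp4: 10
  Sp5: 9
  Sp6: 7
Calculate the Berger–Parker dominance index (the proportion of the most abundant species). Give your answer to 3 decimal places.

0.214

Total N = 10+8+12+10+9+7 = 56, so the proportions are 0.17857, 0.14286, 0.21429, 0.17857, 0.16071, 0.125 (working shown to 5 dp, full precision carried).
The largest proportion is 0.21429, i.e. d = 0.214 to 3 decimal places.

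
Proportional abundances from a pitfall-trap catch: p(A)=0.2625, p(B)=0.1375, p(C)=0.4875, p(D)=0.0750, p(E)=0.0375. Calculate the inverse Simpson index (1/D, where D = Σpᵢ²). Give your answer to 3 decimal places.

D = 0.2625² + 0.1375² + 0.4875² + 0.075² + 0.0375² = 0.068906 + 0.018906 + 0.237656 + 0.005625 + 0.001406 = 0.332500 (working shown to 6 dp, full precision carried).
So 1/D = 3.00752, i.e. 3.008 to 3 decimal places.

3.008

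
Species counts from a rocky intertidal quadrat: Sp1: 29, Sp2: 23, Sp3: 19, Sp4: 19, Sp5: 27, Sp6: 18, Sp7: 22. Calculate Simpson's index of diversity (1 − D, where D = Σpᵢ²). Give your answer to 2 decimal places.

Total N = 29+23+19+19+27+18+22 = 157, so the proportions are 0.1847, 0.1465, 0.121, 0.121, 0.172, 0.1146, 0.1401 (working shown to 4 dp, full precision carried).
D = 0.1847² + 0.1465² + 0.121² + 0.121² + 0.172² + 0.1146² + 0.1401² = 0.0341 + 0.0215 + 0.0146 + 0.0146 + 0.0296 + 0.0131 + 0.0196 = 0.1472.
So 1 − D = 0.8528, i.e. 0.85 to 2 decimal places.

0.85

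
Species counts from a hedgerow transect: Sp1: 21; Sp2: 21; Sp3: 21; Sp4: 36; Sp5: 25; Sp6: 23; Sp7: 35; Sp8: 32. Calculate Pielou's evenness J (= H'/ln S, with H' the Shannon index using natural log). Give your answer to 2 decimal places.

Total N = 21+21+21+36+25+23+35+32 = 214, so the proportions are 0.0981, 0.0981, 0.0981, 0.1682, 0.1168, 0.1075, 0.1636, 0.1495 (working shown to 4 dp, full precision carried).
H' = −Σ pᵢ ln pᵢ = −((-0.2278) + (-0.2278) + (-0.2278) + (-0.2999) + (-0.2508) + (-0.2397) + (-0.2961) + (-0.2841)) = 2.0541.
With S = 8 species, ln S = 2.0794, so J = 2.0541/2.0794 = 0.9878, i.e. 0.99 to 2 decimal places.

0.99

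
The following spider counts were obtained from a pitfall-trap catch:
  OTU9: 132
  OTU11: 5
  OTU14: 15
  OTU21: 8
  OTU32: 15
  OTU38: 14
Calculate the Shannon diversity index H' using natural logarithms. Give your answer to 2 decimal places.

1.08

Total N = 132+5+15+8+15+14 = 189, so the proportions are 0.6984, 0.0265, 0.0794, 0.0423, 0.0794, 0.0741 (working shown to 4 dp, full precision carried).
Each pᵢ ln pᵢ term: 0.6984×(-0.3589)=-0.2507, 0.0265×(-3.6323)=-0.0961, 0.0794×(-2.5337)=-0.2011, 0.0423×(-3.1623)=-0.1339, 0.0794×(-2.5337)=-0.2011, 0.0741×(-2.6027)=-0.1928.
Sum = -1.0756, so H' = 1.08.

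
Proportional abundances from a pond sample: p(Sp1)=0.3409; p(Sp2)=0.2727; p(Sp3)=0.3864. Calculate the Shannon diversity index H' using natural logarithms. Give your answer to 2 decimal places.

1.09

Each pᵢ ln pᵢ term (working shown to 4 dp, full precision carried): 0.3409×(-1.0762)=-0.3669, 0.2727×(-1.2994)=-0.3543, 0.3864×(-0.9509)=-0.3674.
Sum = -1.0886, so H' = 1.09.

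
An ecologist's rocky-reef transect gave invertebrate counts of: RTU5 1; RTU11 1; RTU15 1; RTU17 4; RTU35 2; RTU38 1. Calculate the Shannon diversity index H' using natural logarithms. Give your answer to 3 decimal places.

1.609

Total N = 1+1+1+4+2+1 = 10, so the proportions are 0.1, 0.1, 0.1, 0.4, 0.2, 0.1 (working shown to 5 dp, full precision carried).
Each pᵢ ln pᵢ term: 0.1×(-2.30259)=-0.23026, 0.1×(-2.30259)=-0.23026, 0.1×(-2.30259)=-0.23026, 0.4×(-0.91629)=-0.36652, 0.2×(-1.60944)=-0.32189, 0.1×(-2.30259)=-0.23026.
Sum = -1.60944, so H' = 1.609.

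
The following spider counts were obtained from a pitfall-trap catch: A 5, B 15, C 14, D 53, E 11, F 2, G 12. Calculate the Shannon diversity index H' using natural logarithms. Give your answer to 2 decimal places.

Total N = 5+15+14+53+11+2+12 = 112, so the proportions are 0.0446, 0.1339, 0.125, 0.4732, 0.0982, 0.0179, 0.1071 (working shown to 4 dp, full precision carried).
Each pᵢ ln pᵢ term: 0.0446×(-3.1091)=-0.1388, 0.1339×(-2.0104)=-0.2693, 0.125×(-2.0794)=-0.2599, 0.4732×(-0.7482)=-0.3541, 0.0982×(-2.3206)=-0.2279, 0.0179×(-4.0254)=-0.0719, 0.1071×(-2.2336)=-0.2393.
Sum = -1.5612, so H' = 1.56.

1.56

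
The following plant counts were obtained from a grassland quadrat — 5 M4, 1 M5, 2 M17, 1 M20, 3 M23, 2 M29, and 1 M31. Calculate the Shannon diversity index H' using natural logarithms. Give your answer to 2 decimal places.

1.77

Total N = 5+1+2+1+3+2+1 = 15, so the proportions are 0.3333, 0.0667, 0.1333, 0.0667, 0.2, 0.1333, 0.0667 (working shown to 4 dp, full precision carried).
Each pᵢ ln pᵢ term: 0.3333×(-1.0986)=-0.3662, 0.0667×(-2.7081)=-0.1805, 0.1333×(-2.0149)=-0.2687, 0.0667×(-2.7081)=-0.1805, 0.2×(-1.6094)=-0.3219, 0.1333×(-2.0149)=-0.2687, 0.0667×(-2.7081)=-0.1805.
Sum = -1.7670, so H' = 1.77.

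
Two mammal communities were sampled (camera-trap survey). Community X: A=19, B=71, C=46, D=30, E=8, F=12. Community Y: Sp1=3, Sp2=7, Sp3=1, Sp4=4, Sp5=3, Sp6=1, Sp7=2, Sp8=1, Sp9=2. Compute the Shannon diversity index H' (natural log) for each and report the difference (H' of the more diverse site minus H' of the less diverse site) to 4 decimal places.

Community X: N=186, proportions 0.102151, 0.38172, 0.247312, 0.16129, 0.043011, 0.064516, giving H' = 1.552615 (working shown to 6 dp, full precision carried).
Community Y: N=24, proportions 0.125, 0.291667, 0.041667, 0.166667, 0.125, 0.041667, 0.083333, 0.041667, 0.083333, giving H' = 1.989270.
Difference = |1.552615 − 1.989270| = 0.436655, i.e. 0.4367 to 4 decimal places.

0.4367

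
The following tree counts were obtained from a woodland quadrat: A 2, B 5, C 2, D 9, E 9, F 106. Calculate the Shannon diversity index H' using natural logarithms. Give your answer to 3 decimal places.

Total N = 2+5+2+9+9+106 = 133, so the proportions are 0.01504, 0.03759, 0.01504, 0.06767, 0.06767, 0.79699 (working shown to 5 dp, full precision carried).
Each pᵢ ln pᵢ term: 0.01504×(-4.19720)=-0.06312, 0.03759×(-3.28091)=-0.12334, 0.01504×(-4.19720)=-0.06312, 0.06767×(-2.69312)=-0.18224, 0.06767×(-2.69312)=-0.18224, 0.79699×(-0.22691)=-0.18085.
Sum = -0.79490, so H' = 0.795.

0.795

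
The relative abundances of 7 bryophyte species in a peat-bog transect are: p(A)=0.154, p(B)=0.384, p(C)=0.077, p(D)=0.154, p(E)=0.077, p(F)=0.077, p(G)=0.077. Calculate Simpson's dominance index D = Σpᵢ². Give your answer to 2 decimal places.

D = 0.154² + 0.384² + 0.077² + 0.154² + 0.077² + 0.077² + 0.077² = 0.0237 + 0.1475 + 0.0059 + 0.0237 + 0.0059 + 0.0059 + 0.0059 = 0.2186 (working shown to 4 dp, full precision carried).
To 2 decimal places, D = 0.22.

0.22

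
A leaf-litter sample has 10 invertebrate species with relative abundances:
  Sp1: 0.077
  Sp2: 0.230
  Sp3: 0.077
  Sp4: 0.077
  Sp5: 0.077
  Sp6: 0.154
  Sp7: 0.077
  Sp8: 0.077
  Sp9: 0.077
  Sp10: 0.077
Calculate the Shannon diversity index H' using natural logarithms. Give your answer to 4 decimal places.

Each pᵢ ln pᵢ term (working shown to 6 dp, full precision carried): 0.077×(-2.563950)=-0.197424, 0.23×(-1.469676)=-0.338025, 0.077×(-2.563950)=-0.197424, 0.077×(-2.563950)=-0.197424, 0.077×(-2.563950)=-0.197424, 0.154×(-1.870803)=-0.288104, 0.077×(-2.563950)=-0.197424, 0.077×(-2.563950)=-0.197424, 0.077×(-2.563950)=-0.197424, 0.077×(-2.563950)=-0.197424.
Sum = -2.205522, so H' = 2.2055.

2.2055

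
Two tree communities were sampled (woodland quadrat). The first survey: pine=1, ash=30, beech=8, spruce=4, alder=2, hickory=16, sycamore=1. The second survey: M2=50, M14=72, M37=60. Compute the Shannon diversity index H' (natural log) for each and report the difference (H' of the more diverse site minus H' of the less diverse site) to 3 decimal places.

The first survey: N=62, proportions 0.01613, 0.48387, 0.12903, 0.06452, 0.03226, 0.25806, 0.01613, giving H' = 1.38577 (working shown to 5 dp, full precision carried).
The second survey: N=182, proportions 0.27473, 0.3956, 0.32967, giving H' = 1.08762.
Difference = |1.38577 − 1.08762| = 0.29815, i.e. 0.298 to 3 decimal places.

0.298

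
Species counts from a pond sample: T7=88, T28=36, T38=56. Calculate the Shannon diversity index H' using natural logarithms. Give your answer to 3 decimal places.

Total N = 88+36+56 = 180, so the proportions are 0.48889, 0.2, 0.31111 (working shown to 5 dp, full precision carried).
Each pᵢ ln pᵢ term: 0.48889×(-0.71562)=-0.34986, 0.2×(-1.60944)=-0.32189, 0.31111×(-1.16761)=-0.36325.
Sum = -1.03500, so H' = 1.035.

1.035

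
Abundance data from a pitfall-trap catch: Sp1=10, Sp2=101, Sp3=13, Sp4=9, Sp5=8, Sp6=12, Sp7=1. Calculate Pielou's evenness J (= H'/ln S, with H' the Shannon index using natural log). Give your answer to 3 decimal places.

Total N = 10+101+13+9+8+12+1 = 154, so the proportions are 0.06494, 0.65584, 0.08442, 0.05844, 0.05195, 0.07792, 0.00649 (working shown to 5 dp, full precision carried).
H' = −Σ pᵢ ln pᵢ = −((-0.17756) + (-0.27666) + (-0.20868) + (-0.16596) + (-0.15364) + (-0.19886) + (-0.03271)) = 1.21405.
With S = 7 species, ln S = 1.94591, so J = 1.21405/1.94591 = 0.62390, i.e. 0.624 to 3 decimal places.

0.624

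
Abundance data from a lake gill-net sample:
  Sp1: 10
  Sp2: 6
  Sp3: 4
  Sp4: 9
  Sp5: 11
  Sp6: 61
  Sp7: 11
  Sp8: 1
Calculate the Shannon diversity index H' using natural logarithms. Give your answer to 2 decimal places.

1.52

Total N = 10+6+4+9+11+61+11+1 = 113, so the proportions are 0.0885, 0.0531, 0.0354, 0.0796, 0.0973, 0.5398, 0.0973, 0.0088 (working shown to 4 dp, full precision carried).
Each pᵢ ln pᵢ term: 0.0885×(-2.4248)=-0.2146, 0.0531×(-2.9356)=-0.1559, 0.0354×(-3.3411)=-0.1183, 0.0796×(-2.5302)=-0.2015, 0.0973×(-2.3295)=-0.2268, 0.5398×(-0.6165)=-0.3328, 0.0973×(-2.3295)=-0.2268, 0.0088×(-4.7274)=-0.0418.
Sum = -1.5184, so H' = 1.52.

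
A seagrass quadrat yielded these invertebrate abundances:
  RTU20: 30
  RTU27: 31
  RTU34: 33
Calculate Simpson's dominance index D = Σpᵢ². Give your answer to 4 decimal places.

0.3339

Total N = 30+31+33 = 94, so the proportions are 0.319149, 0.329787, 0.351064 (working shown to 6 dp, full precision carried).
D = 0.319149² + 0.329787² + 0.351064² = 0.101856 + 0.108760 + 0.123246 = 0.333861.
To 4 decimal places, D = 0.3339.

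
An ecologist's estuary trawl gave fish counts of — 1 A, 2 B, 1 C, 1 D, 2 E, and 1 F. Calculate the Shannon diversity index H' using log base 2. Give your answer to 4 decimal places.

2.5000

Total N = 1+2+1+1+2+1 = 8, so the proportions are 0.125, 0.25, 0.125, 0.125, 0.25, 0.125 (working shown to 6 dp, full precision carried).
Each pᵢ log₂ pᵢ term: 0.125×(-3.000000)=-0.375000, 0.25×(-2.000000)=-0.500000, 0.125×(-3.000000)=-0.375000, 0.125×(-3.000000)=-0.375000, 0.25×(-2.000000)=-0.500000, 0.125×(-3.000000)=-0.375000.
Sum = -2.500000, so H' = 2.5000.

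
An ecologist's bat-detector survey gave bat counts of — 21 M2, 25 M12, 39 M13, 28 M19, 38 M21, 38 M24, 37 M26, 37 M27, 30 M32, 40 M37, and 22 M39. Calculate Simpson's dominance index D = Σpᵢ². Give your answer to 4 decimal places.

Total N = 21+25+39+28+38+38+37+37+30+40+22 = 355, so the proportions are 0.059155, 0.070423, 0.109859, 0.078873, 0.107042, 0.107042, 0.104225, 0.104225, 0.084507, 0.112676, 0.061972 (working shown to 6 dp, full precision carried).
D = 0.059155² + 0.070423² + 0.109859² + 0.078873² + 0.107042² + 0.107042² + 0.104225² + 0.104225² + 0.084507² + 0.112676² + 0.061972² = 0.003499 + 0.004959 + 0.012069 + 0.006221 + 0.011458 + 0.011458 + 0.010863 + 0.010863 + 0.007141 + 0.012696 + 0.003841 = 0.095068.
To 4 decimal places, D = 0.0951.

0.0951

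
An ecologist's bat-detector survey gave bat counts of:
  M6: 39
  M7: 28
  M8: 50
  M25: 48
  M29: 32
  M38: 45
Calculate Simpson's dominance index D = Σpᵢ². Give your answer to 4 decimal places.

0.1735

Total N = 39+28+50+48+32+45 = 242, so the proportions are 0.161157, 0.115702, 0.206612, 0.198347, 0.132231, 0.18595 (working shown to 6 dp, full precision carried).
D = 0.161157² + 0.115702² + 0.206612² + 0.198347² + 0.132231² + 0.18595² = 0.025972 + 0.013387 + 0.042688 + 0.039342 + 0.017485 + 0.034578 = 0.173451.
To 4 decimal places, D = 0.1735.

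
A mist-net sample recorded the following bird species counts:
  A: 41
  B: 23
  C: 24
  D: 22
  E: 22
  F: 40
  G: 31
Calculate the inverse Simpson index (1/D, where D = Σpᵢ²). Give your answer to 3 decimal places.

Total N = 41+23+24+22+22+40+31 = 203, so the proportions are 0.2019704, 0.1133005, 0.1182266, 0.1083744, 0.1083744, 0.1970443, 0.1527094 (working shown to 7 dp, full precision carried).
D = 0.2019704² + 0.1133005² + 0.1182266² + 0.1083744² + 0.1083744² + 0.1970443² + 0.1527094² = 0.0407921 + 0.0128370 + 0.0139775 + 0.0117450 + 0.0117450 + 0.0388265 + 0.0233201 = 0.1532432.
So 1/D = 6.52557, i.e. 6.526 to 3 decimal places.

6.526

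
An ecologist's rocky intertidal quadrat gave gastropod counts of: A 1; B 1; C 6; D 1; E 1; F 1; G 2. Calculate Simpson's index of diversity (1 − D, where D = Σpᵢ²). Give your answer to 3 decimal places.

Total N = 1+1+6+1+1+1+2 = 13, so the proportions are 0.07692, 0.07692, 0.46154, 0.07692, 0.07692, 0.07692, 0.15385 (working shown to 5 dp, full precision carried).
D = 0.07692² + 0.07692² + 0.46154² + 0.07692² + 0.07692² + 0.07692² + 0.15385² = 0.00592 + 0.00592 + 0.21302 + 0.00592 + 0.00592 + 0.00592 + 0.02367 = 0.26627.
So 1 − D = 0.73373, i.e. 0.734 to 3 decimal places.

0.734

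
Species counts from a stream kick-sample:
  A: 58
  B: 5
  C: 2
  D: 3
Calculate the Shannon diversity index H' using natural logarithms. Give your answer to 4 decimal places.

Total N = 58+5+2+3 = 68, so the proportions are 0.852941, 0.073529, 0.029412, 0.044118 (working shown to 6 dp, full precision carried).
Each pᵢ ln pᵢ term: 0.852941×(-0.159065)=-0.135673, 0.073529×(-2.610070)=-0.191917, 0.029412×(-3.526361)=-0.103716, 0.044118×(-3.120895)=-0.137687.
Sum = -0.568993, so H' = 0.5690.

0.5690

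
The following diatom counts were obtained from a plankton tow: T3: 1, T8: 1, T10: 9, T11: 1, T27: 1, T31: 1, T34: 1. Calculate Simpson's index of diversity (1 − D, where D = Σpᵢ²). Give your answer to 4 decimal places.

0.6133

Total N = 1+1+9+1+1+1+1 = 15, so the proportions are 0.066667, 0.066667, 0.6, 0.066667, 0.066667, 0.066667, 0.066667 (working shown to 6 dp, full precision carried).
D = 0.066667² + 0.066667² + 0.6² + 0.066667² + 0.066667² + 0.066667² + 0.066667² = 0.004444 + 0.004444 + 0.360000 + 0.004444 + 0.004444 + 0.004444 + 0.004444 = 0.386667.
So 1 − D = 0.613333, i.e. 0.6133 to 4 decimal places.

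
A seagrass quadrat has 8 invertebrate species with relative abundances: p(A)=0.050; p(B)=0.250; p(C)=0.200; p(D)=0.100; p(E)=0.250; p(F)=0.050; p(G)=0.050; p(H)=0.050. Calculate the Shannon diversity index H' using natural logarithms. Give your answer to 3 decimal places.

Each pᵢ ln pᵢ term (working shown to 5 dp, full precision carried): 0.05×(-2.99573)=-0.14979, 0.25×(-1.38629)=-0.34657, 0.2×(-1.60944)=-0.32189, 0.1×(-2.30259)=-0.23026, 0.25×(-1.38629)=-0.34657, 0.05×(-2.99573)=-0.14979, 0.05×(-2.99573)=-0.14979, 0.05×(-2.99573)=-0.14979.
Sum = -1.84444, so H' = 1.844.

1.844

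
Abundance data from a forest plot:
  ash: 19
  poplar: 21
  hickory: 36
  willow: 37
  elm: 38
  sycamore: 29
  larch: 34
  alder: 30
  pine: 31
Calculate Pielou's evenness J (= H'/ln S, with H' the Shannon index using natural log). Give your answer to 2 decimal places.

0.99

Total N = 19+21+36+37+38+29+34+30+31 = 275, so the proportions are 0.0691, 0.0764, 0.1309, 0.1345, 0.1382, 0.1055, 0.1236, 0.1091, 0.1127 (working shown to 4 dp, full precision carried).
H' = −Σ pᵢ ln pᵢ = −((-0.1846) + (-0.1964) + (-0.2662) + (-0.2699) + (-0.2735) + (-0.2372) + (-0.2585) + (-0.2417) + (-0.2461)) = 2.1740.
With S = 9 species, ln S = 2.1972, so J = 2.1740/2.1972 = 0.9894, i.e. 0.99 to 2 decimal places.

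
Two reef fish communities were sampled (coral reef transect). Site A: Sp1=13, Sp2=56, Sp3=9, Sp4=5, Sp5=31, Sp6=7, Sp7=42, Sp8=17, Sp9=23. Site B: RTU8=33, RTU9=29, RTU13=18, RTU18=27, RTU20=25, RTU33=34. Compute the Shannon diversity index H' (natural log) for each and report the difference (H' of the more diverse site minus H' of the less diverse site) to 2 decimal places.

Site A: N=203, proportions 0.064, 0.2759, 0.0443, 0.0246, 0.1527, 0.0345, 0.2069, 0.0837, 0.1133, giving H' = 1.9441 (working shown to 4 dp, full precision carried).
Site B: N=166, proportions 0.1988, 0.1747, 0.1084, 0.1627, 0.1506, 0.2048, giving H' = 1.7721.
Difference = |1.9441 − 1.7721| = 0.1720, i.e. 0.17 to 2 decimal places.

0.17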